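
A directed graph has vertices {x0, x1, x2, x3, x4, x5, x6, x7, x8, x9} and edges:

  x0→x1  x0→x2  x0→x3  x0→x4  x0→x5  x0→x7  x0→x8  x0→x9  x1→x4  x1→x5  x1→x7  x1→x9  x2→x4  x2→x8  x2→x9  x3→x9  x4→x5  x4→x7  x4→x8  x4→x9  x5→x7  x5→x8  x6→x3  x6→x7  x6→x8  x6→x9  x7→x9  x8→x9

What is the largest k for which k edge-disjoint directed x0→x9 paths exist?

Assign every edge capacity 1; by Menger, the answer equals the max flow.
Path x0→x9 (+1); total 1.
Path x0→x1→x9 (+1); total 2.
Path x0→x2→x9 (+1); total 3.
Path x0→x3→x9 (+1); total 4.
Path x0→x4→x9 (+1); total 5.
Path x0→x7→x9 (+1); total 6.
Path x0→x8→x9 (+1); total 7.
No residual x0→x9 path; max flow = 7.
Certifying cut of size 7: {x0→x1, x0→x2, x0→x3, x0→x4, x0→x9, x7→x9, x8→x9}.

7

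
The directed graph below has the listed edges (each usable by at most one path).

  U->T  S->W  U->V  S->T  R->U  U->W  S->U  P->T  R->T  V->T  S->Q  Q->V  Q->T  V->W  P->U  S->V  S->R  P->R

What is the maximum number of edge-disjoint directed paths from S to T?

5

Assign every edge capacity 1; by Menger, the answer equals the max flow.
Path S→T (+1); total 1.
Path S→Q→T (+1); total 2.
Path S→R→T (+1); total 3.
Path S→U→T (+1); total 4.
Path S→V→T (+1); total 5.
No residual S→T path; max flow = 5.
Certifying cut of size 5: {S→Q, S→R, S→T, S→U, S→V}.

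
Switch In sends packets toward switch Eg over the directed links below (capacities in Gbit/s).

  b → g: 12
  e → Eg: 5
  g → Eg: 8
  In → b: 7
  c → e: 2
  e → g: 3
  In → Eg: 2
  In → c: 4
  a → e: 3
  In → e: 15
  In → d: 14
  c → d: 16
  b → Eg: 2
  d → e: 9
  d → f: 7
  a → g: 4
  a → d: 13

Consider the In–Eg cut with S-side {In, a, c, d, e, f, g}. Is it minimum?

Given cut capacity: 7 + 2 + 5 + 8 = 22.
Augment In→Eg: bottleneck 2, flow now 2.
Augment In→b→Eg: bottleneck 2, flow now 4.
Augment In→e→Eg: bottleneck 5, flow now 9.
Augment In→b→g→Eg: bottleneck 5, flow now 14.
Augment In→e→g→Eg: bottleneck 3, flow now 17.
No augmenting path remains; maximum flow = 17.
In the residual graph, reachable from In: {In, c, d, e, f}.
Min-cut edges: In→b (7), In→Eg (2), e→g (3), e→Eg (5); capacity 7 + 2 + 3 + 5 = 17.
Cut capacity 22 exceeds the max flow 17, so it is not minimum.

No — its capacity is 22, but the minimum cut has capacity 17.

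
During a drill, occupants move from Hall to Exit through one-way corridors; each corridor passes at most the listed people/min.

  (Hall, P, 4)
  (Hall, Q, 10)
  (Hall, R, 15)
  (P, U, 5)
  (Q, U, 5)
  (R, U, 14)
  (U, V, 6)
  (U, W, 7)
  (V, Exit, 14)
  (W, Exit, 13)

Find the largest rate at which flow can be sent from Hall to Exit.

Augment Hall→P→U→V→Exit: bottleneck 4, flow now 4.
Augment Hall→Q→U→V→Exit: bottleneck 2, flow now 6.
Augment Hall→Q→U→W→Exit: bottleneck 3, flow now 9.
Augment Hall→R→U→W→Exit: bottleneck 4, flow now 13.
No augmenting path remains; maximum flow = 13.
In the residual graph, reachable from Hall: {Hall, P, Q, R, U}.
Min-cut edges: U→V (6), U→W (7); capacity 6 + 7 = 13.
This cut is saturated, so no flow can exceed 13.

13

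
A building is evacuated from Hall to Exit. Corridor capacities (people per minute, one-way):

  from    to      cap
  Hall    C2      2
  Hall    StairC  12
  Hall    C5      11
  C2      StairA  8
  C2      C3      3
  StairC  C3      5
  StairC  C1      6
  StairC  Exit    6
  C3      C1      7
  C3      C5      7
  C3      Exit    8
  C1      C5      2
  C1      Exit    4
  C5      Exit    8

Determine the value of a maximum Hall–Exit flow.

Augment Hall→StairC→Exit: bottleneck 6, flow now 6.
Augment Hall→C5→Exit: bottleneck 8, flow now 14.
Augment Hall→C2→C3→Exit: bottleneck 2, flow now 16.
Augment Hall→StairC→C3→Exit: bottleneck 5, flow now 21.
Augment Hall→StairC→C1→Exit: bottleneck 1, flow now 22.
No augmenting path remains; maximum flow = 22.
In the residual graph, reachable from Hall: {Hall, C5}.
Min-cut edges: Hall→C2 (2), Hall→StairC (12), C5→Exit (8); capacity 2 + 12 + 8 = 22.
This cut is saturated, so no flow can exceed 22.

22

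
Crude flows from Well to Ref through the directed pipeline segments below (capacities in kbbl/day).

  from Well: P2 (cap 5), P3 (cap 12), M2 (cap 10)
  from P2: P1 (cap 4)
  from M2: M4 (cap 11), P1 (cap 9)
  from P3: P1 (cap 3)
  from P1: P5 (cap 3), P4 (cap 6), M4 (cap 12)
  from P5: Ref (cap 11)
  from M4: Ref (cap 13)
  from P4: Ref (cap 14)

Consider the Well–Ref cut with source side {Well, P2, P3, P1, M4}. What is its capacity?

32

Edges leaving {Well, P2, P3, P1, M4}: Well→M2 (10), P1→P5 (3), P1→P4 (6), M4→Ref (13).
Cut capacity = 10 + 3 + 6 + 13 = 32.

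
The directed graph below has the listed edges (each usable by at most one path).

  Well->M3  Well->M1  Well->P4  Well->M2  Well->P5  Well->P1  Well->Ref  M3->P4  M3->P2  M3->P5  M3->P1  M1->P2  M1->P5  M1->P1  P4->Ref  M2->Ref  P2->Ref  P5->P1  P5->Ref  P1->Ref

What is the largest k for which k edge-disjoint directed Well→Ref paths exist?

6

Assign every edge capacity 1; by Menger, the answer equals the max flow.
Path Well→Ref (+1); total 1.
Path Well→P4→Ref (+1); total 2.
Path Well→M2→Ref (+1); total 3.
Path Well→P5→Ref (+1); total 4.
Path Well→P1→Ref (+1); total 5.
Path Well→M3→P2→Ref (+1); total 6.
No residual Well→Ref path; max flow = 6.
Certifying cut of size 6: {P1→Ref, P2→Ref, P4→Ref, P5→Ref, Well→M2, Well→Ref}.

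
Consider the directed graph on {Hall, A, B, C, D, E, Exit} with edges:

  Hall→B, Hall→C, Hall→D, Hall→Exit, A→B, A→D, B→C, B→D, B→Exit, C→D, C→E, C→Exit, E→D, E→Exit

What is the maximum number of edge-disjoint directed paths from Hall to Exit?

3

Assign every edge capacity 1; by Menger, the answer equals the max flow.
Path Hall→Exit (+1); total 1.
Path Hall→B→Exit (+1); total 2.
Path Hall→C→Exit (+1); total 3.
No residual Hall→Exit path; max flow = 3.
Certifying cut of size 3: {Hall→B, Hall→C, Hall→Exit}.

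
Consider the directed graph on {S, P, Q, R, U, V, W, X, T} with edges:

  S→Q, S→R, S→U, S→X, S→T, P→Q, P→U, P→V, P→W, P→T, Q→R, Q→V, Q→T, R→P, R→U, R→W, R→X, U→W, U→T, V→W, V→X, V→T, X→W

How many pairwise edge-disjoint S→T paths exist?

Assign every edge capacity 1; by Menger, the answer equals the max flow.
Path S→T (+1); total 1.
Path S→Q→T (+1); total 2.
Path S→U→T (+1); total 3.
Path S→R→P→T (+1); total 4.
No residual S→T path; max flow = 4.
Certifying cut of size 4: {S→Q, S→R, S→T, S→U}.

4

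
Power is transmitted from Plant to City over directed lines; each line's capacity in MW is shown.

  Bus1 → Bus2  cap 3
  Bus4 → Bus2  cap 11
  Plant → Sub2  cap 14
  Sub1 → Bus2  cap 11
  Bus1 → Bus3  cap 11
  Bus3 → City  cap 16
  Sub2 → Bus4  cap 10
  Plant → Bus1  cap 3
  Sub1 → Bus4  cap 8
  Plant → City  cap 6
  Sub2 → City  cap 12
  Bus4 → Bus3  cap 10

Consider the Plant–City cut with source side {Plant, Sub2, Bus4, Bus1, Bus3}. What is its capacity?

Edges leaving {Plant, Sub2, Bus4, Bus1, Bus3}: Plant→City (6), Sub2→City (12), Bus4→Bus2 (11), Bus1→Bus2 (3), Bus3→City (16).
Cut capacity = 6 + 12 + 11 + 3 + 16 = 48.

48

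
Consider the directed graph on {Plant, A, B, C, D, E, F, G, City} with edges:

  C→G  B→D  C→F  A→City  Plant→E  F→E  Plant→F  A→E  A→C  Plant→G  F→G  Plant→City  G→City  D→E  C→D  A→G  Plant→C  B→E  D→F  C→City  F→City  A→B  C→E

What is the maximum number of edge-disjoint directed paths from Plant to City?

4

Assign every edge capacity 1; by Menger, the answer equals the max flow.
Path Plant→City (+1); total 1.
Path Plant→C→City (+1); total 2.
Path Plant→F→City (+1); total 3.
Path Plant→G→City (+1); total 4.
No residual Plant→City path; max flow = 4.
Certifying cut of size 4: {Plant→C, Plant→City, Plant→F, Plant→G}.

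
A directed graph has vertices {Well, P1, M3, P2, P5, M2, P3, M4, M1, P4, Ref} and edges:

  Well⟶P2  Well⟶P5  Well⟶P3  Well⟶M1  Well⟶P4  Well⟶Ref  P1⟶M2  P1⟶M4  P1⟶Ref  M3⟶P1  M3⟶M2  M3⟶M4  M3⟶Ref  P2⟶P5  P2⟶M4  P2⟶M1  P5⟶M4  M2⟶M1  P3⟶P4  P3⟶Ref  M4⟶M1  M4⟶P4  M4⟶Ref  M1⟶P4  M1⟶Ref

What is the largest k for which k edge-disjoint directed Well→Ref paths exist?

4

Assign every edge capacity 1; by Menger, the answer equals the max flow.
Path Well→Ref (+1); total 1.
Path Well→P3→Ref (+1); total 2.
Path Well→M1→Ref (+1); total 3.
Path Well→P2→M4→Ref (+1); total 4.
No residual Well→Ref path; max flow = 4.
Certifying cut of size 4: {M1→Ref, M4→Ref, Well→P3, Well→Ref}.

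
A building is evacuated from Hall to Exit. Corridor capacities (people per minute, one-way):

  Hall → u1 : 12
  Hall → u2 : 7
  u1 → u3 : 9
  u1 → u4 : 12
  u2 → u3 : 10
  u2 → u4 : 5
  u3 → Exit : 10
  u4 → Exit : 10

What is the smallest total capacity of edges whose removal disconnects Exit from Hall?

Augment Hall→u1→u3→Exit: bottleneck 9, flow now 9.
Augment Hall→u1→u4→Exit: bottleneck 3, flow now 12.
Augment Hall→u2→u3→Exit: bottleneck 1, flow now 13.
Augment Hall→u2→u4→Exit: bottleneck 5, flow now 18.
Augment Hall→u2→u3→u1→u4→Exit: bottleneck 1, flow now 19. (uses reverse residual edge)
No augmenting path remains; maximum flow = 19.
By max-flow min-cut, the minimum cut capacity equals the max flow.
In the residual graph, reachable from Hall: {Hall}.
Min-cut edges: Hall→u1 (12), Hall→u2 (7); capacity 12 + 7 = 19.

19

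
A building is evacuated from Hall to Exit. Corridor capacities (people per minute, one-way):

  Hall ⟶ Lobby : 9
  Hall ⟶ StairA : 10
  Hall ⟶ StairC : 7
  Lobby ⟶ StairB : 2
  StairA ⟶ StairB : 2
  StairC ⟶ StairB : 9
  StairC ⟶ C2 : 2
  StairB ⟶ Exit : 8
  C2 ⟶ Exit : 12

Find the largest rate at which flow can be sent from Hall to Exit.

10

Augment Hall→Lobby→StairB→Exit: bottleneck 2, flow now 2.
Augment Hall→StairA→StairB→Exit: bottleneck 2, flow now 4.
Augment Hall→StairC→StairB→Exit: bottleneck 4, flow now 8.
Augment Hall→StairC→C2→Exit: bottleneck 2, flow now 10.
No augmenting path remains; maximum flow = 10.
In the residual graph, reachable from Hall: {Hall, Lobby, StairA, StairC, StairB}.
Min-cut edges: StairC→C2 (2), StairB→Exit (8); capacity 2 + 8 = 10.
This cut is saturated, so no flow can exceed 10.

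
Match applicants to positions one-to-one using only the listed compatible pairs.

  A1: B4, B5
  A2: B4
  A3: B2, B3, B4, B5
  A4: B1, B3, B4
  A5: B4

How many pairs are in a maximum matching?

Unit-capacity flow: source→left, listed edges, right→sink; max matching = max flow.
Augmenting path A1→B4 (+1); matched 1.
Augmenting path A3→B2 (+1); matched 2.
Augmenting path A4→B1 (+1); matched 3.
Augmenting path A2→B4→A1→B5 (+1); matched 4.
No augmenting path remains; maximum matching = 4.
König certificate: {A1, A3, A4, B4} is a vertex cover of size 4 (every listed pair touches it), so no matching can be larger.

4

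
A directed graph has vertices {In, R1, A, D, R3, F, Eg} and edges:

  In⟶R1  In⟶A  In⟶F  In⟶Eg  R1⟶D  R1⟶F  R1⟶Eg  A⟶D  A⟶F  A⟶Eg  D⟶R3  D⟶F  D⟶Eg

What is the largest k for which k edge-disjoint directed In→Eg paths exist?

Assign every edge capacity 1; by Menger, the answer equals the max flow.
Path In→Eg (+1); total 1.
Path In→R1→Eg (+1); total 2.
Path In→A→Eg (+1); total 3.
No residual In→Eg path; max flow = 3.
Certifying cut of size 3: {In→A, In→Eg, In→R1}.

3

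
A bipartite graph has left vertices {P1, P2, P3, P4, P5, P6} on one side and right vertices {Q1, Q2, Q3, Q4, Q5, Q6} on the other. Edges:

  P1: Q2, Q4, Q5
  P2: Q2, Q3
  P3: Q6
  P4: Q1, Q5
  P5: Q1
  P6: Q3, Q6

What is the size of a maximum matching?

Unit-capacity flow: source→left, listed edges, right→sink; max matching = max flow.
Augmenting path P1→Q2 (+1); matched 1.
Augmenting path P2→Q3 (+1); matched 2.
Augmenting path P3→Q6 (+1); matched 3.
Augmenting path P4→Q1 (+1); matched 4.
Augmenting path P5→Q1→P4→Q5 (+1); matched 5.
Augmenting path P6→Q3→P2→Q2→P1→Q4 (+1); matched 6.
No augmenting path remains; maximum matching = 6.
König certificate: {P1, P2, P3, P4, P5, P6} is a vertex cover of size 6 (every listed pair touches it), so no matching can be larger.

6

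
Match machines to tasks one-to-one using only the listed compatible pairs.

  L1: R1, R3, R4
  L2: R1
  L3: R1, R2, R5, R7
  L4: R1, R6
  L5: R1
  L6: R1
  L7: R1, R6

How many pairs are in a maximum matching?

4

Unit-capacity flow: source→left, listed edges, right→sink; max matching = max flow.
Augmenting path L1→R1 (+1); matched 1.
Augmenting path L3→R2 (+1); matched 2.
Augmenting path L4→R6 (+1); matched 3.
Augmenting path L2→R1→L1→R3 (+1); matched 4.
No augmenting path remains; maximum matching = 4.
König certificate: {L1, L3, R1, R6} is a vertex cover of size 4 (every listed pair touches it), so no matching can be larger.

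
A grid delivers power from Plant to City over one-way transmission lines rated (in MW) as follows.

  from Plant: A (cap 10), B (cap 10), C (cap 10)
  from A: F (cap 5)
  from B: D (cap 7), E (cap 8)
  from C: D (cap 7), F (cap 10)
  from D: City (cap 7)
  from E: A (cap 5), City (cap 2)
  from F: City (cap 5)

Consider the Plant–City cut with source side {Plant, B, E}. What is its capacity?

34

Edges leaving {Plant, B, E}: Plant→A (10), Plant→C (10), B→D (7), E→A (5), E→City (2).
Cut capacity = 10 + 10 + 7 + 5 + 2 = 34.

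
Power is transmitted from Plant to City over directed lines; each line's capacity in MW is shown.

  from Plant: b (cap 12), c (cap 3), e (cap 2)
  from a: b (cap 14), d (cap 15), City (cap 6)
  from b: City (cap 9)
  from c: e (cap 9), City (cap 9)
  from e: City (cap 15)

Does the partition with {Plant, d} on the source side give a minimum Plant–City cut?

Given cut capacity: 12 + 3 + 2 = 17.
Augment Plant→b→City: bottleneck 9, flow now 9.
Augment Plant→c→City: bottleneck 3, flow now 12.
Augment Plant→e→City: bottleneck 2, flow now 14.
No augmenting path remains; maximum flow = 14.
In the residual graph, reachable from Plant: {Plant, b}.
Min-cut edges: Plant→c (3), Plant→e (2), b→City (9); capacity 3 + 2 + 9 = 14.
Cut capacity 17 exceeds the max flow 14, so it is not minimum.

No — its capacity is 17, but the minimum cut has capacity 14.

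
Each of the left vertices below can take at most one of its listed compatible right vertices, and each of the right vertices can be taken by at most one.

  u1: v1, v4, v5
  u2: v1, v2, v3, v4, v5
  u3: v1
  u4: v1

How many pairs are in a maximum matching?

3

Unit-capacity flow: source→left, listed edges, right→sink; max matching = max flow.
Augmenting path u1→v1 (+1); matched 1.
Augmenting path u2→v2 (+1); matched 2.
Augmenting path u3→v1→u1→v4 (+1); matched 3.
No augmenting path remains; maximum matching = 3.
König certificate: {u1, u2, v1} is a vertex cover of size 3 (every listed pair touches it), so no matching can be larger.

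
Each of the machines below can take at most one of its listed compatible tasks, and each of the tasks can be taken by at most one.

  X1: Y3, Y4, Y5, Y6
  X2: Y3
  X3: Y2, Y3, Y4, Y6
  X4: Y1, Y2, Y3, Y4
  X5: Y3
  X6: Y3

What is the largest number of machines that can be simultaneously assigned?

4

Unit-capacity flow: source→left, listed edges, right→sink; max matching = max flow.
Augmenting path X1→Y3 (+1); matched 1.
Augmenting path X3→Y2 (+1); matched 2.
Augmenting path X4→Y1 (+1); matched 3.
Augmenting path X2→Y3→X1→Y4 (+1); matched 4.
No augmenting path remains; maximum matching = 4.
König certificate: {X1, X3, X4, Y3} is a vertex cover of size 4 (every listed pair touches it), so no matching can be larger.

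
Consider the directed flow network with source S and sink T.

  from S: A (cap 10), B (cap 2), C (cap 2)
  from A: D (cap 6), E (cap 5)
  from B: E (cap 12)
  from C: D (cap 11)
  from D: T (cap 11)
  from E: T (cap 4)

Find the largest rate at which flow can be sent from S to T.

12

Augment S→A→D→T: bottleneck 6, flow now 6.
Augment S→A→E→T: bottleneck 4, flow now 10.
Augment S→C→D→T: bottleneck 2, flow now 12.
No augmenting path remains; maximum flow = 12.
In the residual graph, reachable from S: {S, A, B, E}.
Min-cut edges: S→C (2), A→D (6), E→T (4); capacity 2 + 6 + 4 = 12.
This cut is saturated, so no flow can exceed 12.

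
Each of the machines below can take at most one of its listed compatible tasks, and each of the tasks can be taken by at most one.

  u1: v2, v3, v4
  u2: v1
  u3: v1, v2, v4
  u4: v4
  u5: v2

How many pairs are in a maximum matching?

4

Unit-capacity flow: source→left, listed edges, right→sink; max matching = max flow.
Augmenting path u1→v2 (+1); matched 1.
Augmenting path u2→v1 (+1); matched 2.
Augmenting path u3→v4 (+1); matched 3.
Augmenting path u5→v2→u1→v3 (+1); matched 4.
No augmenting path remains; maximum matching = 4.
König certificate: {u1, v1, v2, v4} is a vertex cover of size 4 (every listed pair touches it), so no matching can be larger.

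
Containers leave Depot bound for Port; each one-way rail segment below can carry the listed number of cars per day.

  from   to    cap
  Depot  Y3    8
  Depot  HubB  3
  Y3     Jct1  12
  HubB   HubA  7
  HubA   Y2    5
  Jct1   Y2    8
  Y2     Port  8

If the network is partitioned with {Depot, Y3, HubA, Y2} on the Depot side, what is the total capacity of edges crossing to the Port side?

23

Edges leaving {Depot, Y3, HubA, Y2}: Depot→HubB (3), Y3→Jct1 (12), Y2→Port (8).
Cut capacity = 3 + 12 + 8 = 23.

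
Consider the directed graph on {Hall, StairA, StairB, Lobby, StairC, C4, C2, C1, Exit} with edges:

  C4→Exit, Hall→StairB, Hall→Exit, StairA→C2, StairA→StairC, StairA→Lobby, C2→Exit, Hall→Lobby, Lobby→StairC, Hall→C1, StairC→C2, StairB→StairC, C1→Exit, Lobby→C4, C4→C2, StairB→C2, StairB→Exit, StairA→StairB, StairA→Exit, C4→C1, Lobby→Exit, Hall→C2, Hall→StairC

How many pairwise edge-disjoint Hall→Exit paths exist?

5

Assign every edge capacity 1; by Menger, the answer equals the max flow.
Path Hall→Exit (+1); total 1.
Path Hall→StairB→Exit (+1); total 2.
Path Hall→Lobby→Exit (+1); total 3.
Path Hall→C2→Exit (+1); total 4.
Path Hall→C1→Exit (+1); total 5.
No residual Hall→Exit path; max flow = 5.
Certifying cut of size 5: {C2→Exit, Hall→C1, Hall→Exit, Hall→Lobby, Hall→StairB}.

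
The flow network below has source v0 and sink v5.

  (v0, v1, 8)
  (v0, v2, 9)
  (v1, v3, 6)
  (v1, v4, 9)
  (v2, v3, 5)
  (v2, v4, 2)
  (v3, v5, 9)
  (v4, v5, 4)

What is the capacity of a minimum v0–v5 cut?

Augment v0→v1→v3→v5: bottleneck 6, flow now 6.
Augment v0→v1→v4→v5: bottleneck 2, flow now 8.
Augment v0→v2→v3→v5: bottleneck 3, flow now 11.
Augment v0→v2→v4→v5: bottleneck 2, flow now 13.
No augmenting path remains; maximum flow = 13.
By max-flow min-cut, the minimum cut capacity equals the max flow.
In the residual graph, reachable from v0: {v0, v1, v2, v3, v4}.
Min-cut edges: v3→v5 (9), v4→v5 (4); capacity 9 + 4 = 13.

13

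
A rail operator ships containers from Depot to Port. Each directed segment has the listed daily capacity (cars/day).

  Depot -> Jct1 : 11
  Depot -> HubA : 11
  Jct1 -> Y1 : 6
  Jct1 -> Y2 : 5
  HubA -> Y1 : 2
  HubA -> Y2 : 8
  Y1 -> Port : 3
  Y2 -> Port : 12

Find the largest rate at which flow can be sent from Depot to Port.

15

Augment Depot→Jct1→Y1→Port: bottleneck 3, flow now 3.
Augment Depot→Jct1→Y2→Port: bottleneck 5, flow now 8.
Augment Depot→HubA→Y2→Port: bottleneck 7, flow now 15.
No augmenting path remains; maximum flow = 15.
In the residual graph, reachable from Depot: {Depot, Jct1, HubA, Y1, Y2}.
Min-cut edges: Y1→Port (3), Y2→Port (12); capacity 3 + 12 = 15.
This cut is saturated, so no flow can exceed 15.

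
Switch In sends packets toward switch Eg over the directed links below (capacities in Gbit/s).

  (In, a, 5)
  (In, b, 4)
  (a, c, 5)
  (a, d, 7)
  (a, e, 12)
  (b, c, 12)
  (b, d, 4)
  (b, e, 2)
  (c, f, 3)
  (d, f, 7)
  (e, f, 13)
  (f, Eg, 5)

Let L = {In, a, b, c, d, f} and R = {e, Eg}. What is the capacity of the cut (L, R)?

19

Edges leaving {In, a, b, c, d, f}: a→e (12), b→e (2), f→Eg (5).
Cut capacity = 12 + 2 + 5 = 19.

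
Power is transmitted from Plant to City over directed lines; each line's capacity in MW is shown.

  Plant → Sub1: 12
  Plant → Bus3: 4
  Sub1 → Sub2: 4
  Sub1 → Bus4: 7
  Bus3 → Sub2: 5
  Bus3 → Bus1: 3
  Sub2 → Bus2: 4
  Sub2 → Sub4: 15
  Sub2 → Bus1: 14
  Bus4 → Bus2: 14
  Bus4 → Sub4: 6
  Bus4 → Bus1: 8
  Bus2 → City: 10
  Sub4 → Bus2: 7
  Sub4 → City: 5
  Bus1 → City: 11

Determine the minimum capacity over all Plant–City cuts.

15

Augment Plant→Bus3→Bus1→City: bottleneck 3, flow now 3.
Augment Plant→Sub1→Sub2→Bus2→City: bottleneck 4, flow now 7.
Augment Plant→Sub1→Bus4→Bus2→City: bottleneck 6, flow now 13.
Augment Plant→Sub1→Bus4→Sub4→City: bottleneck 1, flow now 14.
Augment Plant→Bus3→Sub2→Sub4→City: bottleneck 1, flow now 15.
No augmenting path remains; maximum flow = 15.
By max-flow min-cut, the minimum cut capacity equals the max flow.
In the residual graph, reachable from Plant: {Plant, Sub1}.
Min-cut edges: Plant→Bus3 (4), Sub1→Sub2 (4), Sub1→Bus4 (7); capacity 4 + 4 + 7 = 15.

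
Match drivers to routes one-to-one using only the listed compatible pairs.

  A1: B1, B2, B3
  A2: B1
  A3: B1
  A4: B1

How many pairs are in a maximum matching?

Unit-capacity flow: source→left, listed edges, right→sink; max matching = max flow.
Augmenting path A1→B1 (+1); matched 1.
Augmenting path A2→B1→A1→B2 (+1); matched 2.
No augmenting path remains; maximum matching = 2.
König certificate: {A1, B1} is a vertex cover of size 2 (every listed pair touches it), so no matching can be larger.

2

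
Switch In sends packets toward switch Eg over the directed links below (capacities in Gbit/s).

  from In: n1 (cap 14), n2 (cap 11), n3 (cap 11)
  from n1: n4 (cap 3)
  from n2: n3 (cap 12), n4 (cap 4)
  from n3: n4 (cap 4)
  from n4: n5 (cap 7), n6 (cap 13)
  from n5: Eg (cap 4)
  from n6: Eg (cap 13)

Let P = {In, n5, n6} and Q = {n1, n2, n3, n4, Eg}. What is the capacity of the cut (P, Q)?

53

Edges leaving {In, n5, n6}: In→n1 (14), In→n2 (11), In→n3 (11), n5→Eg (4), n6→Eg (13).
Cut capacity = 14 + 11 + 11 + 4 + 13 = 53.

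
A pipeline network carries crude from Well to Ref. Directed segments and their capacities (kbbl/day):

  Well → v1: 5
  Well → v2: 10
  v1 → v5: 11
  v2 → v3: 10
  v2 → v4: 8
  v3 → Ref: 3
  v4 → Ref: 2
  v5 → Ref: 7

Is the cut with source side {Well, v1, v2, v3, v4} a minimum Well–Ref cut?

Given cut capacity: 11 + 3 + 2 = 16.
Augment Well→v1→v5→Ref: bottleneck 5, flow now 5.
Augment Well→v2→v3→Ref: bottleneck 3, flow now 8.
Augment Well→v2→v4→Ref: bottleneck 2, flow now 10.
No augmenting path remains; maximum flow = 10.
In the residual graph, reachable from Well: {Well, v2, v3, v4}.
Min-cut edges: Well→v1 (5), v3→Ref (3), v4→Ref (2); capacity 5 + 3 + 2 = 10.
Cut capacity 16 exceeds the max flow 10, so it is not minimum.

No — its capacity is 16, but the minimum cut has capacity 10.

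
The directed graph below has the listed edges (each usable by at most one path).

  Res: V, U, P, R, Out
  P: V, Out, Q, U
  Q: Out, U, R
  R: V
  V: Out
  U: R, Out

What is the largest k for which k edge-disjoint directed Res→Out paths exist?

Assign every edge capacity 1; by Menger, the answer equals the max flow.
Path Res→Out (+1); total 1.
Path Res→P→Out (+1); total 2.
Path Res→U→Out (+1); total 3.
Path Res→V→Out (+1); total 4.
No residual Res→Out path; max flow = 4.
Certifying cut of size 4: {Res→Out, Res→P, Res→U, V→Out}.

4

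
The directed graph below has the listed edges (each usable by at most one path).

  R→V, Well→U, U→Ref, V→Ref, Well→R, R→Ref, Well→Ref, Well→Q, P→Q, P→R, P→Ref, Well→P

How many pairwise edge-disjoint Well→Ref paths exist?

Assign every edge capacity 1; by Menger, the answer equals the max flow.
Path Well→Ref (+1); total 1.
Path Well→P→Ref (+1); total 2.
Path Well→R→Ref (+1); total 3.
Path Well→U→Ref (+1); total 4.
No residual Well→Ref path; max flow = 4.
Certifying cut of size 4: {Well→P, Well→R, Well→Ref, Well→U}.

4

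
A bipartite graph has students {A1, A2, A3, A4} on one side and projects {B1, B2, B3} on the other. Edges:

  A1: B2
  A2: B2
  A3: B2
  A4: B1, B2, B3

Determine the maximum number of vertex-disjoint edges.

2

Unit-capacity flow: source→left, listed edges, right→sink; max matching = max flow.
Augmenting path A1→B2 (+1); matched 1.
Augmenting path A4→B1 (+1); matched 2.
No augmenting path remains; maximum matching = 2.
König certificate: {A4, B2} is a vertex cover of size 2 (every listed pair touches it), so no matching can be larger.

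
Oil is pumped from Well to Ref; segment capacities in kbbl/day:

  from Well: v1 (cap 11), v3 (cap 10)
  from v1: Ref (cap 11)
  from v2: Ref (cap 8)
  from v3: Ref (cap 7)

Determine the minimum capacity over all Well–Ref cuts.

18

Augment Well→v1→Ref: bottleneck 11, flow now 11.
Augment Well→v3→Ref: bottleneck 7, flow now 18.
No augmenting path remains; maximum flow = 18.
By max-flow min-cut, the minimum cut capacity equals the max flow.
In the residual graph, reachable from Well: {Well, v3}.
Min-cut edges: Well→v1 (11), v3→Ref (7); capacity 11 + 7 = 18.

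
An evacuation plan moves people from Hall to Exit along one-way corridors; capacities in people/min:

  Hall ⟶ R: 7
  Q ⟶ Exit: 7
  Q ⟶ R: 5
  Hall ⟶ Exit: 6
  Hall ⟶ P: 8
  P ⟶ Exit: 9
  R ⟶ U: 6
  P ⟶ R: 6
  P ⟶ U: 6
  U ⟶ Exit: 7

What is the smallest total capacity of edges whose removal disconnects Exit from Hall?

20

Augment Hall→Exit: bottleneck 6, flow now 6.
Augment Hall→P→Exit: bottleneck 8, flow now 14.
Augment Hall→R→U→Exit: bottleneck 6, flow now 20.
No augmenting path remains; maximum flow = 20.
By max-flow min-cut, the minimum cut capacity equals the max flow.
In the residual graph, reachable from Hall: {Hall, R}.
Min-cut edges: Hall→P (8), Hall→Exit (6), R→U (6); capacity 8 + 6 + 6 = 20.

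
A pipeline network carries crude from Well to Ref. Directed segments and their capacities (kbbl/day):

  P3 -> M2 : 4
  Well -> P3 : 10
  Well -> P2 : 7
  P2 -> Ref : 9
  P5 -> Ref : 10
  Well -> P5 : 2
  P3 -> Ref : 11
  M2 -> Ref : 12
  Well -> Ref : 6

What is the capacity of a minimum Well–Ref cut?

Augment Well→Ref: bottleneck 6, flow now 6.
Augment Well→P3→Ref: bottleneck 10, flow now 16.
Augment Well→P2→Ref: bottleneck 7, flow now 23.
Augment Well→P5→Ref: bottleneck 2, flow now 25.
No augmenting path remains; maximum flow = 25.
By max-flow min-cut, the minimum cut capacity equals the max flow.
In the residual graph, reachable from Well: {Well}.
Min-cut edges: Well→P3 (10), Well→P2 (7), Well→P5 (2), Well→Ref (6); capacity 10 + 7 + 2 + 6 = 25.

25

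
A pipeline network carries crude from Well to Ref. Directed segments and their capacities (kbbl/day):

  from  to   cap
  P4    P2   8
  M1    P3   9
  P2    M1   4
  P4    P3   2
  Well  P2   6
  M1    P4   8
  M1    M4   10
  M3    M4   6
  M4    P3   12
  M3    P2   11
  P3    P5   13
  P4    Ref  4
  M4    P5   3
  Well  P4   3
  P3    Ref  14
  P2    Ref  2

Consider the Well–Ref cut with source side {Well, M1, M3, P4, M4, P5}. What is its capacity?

Edges leaving {Well, M1, M3, P4, M4, P5}: Well→P2 (6), M1→P3 (9), M3→P2 (11), P4→P2 (8), P4→P3 (2), P4→Ref (4), M4→P3 (12).
Cut capacity = 6 + 9 + 11 + 8 + 2 + 4 + 12 = 52.

52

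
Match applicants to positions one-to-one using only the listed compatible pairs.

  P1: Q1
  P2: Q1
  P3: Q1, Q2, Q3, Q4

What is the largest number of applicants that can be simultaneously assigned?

Unit-capacity flow: source→left, listed edges, right→sink; max matching = max flow.
Augmenting path P1→Q1 (+1); matched 1.
Augmenting path P3→Q2 (+1); matched 2.
No augmenting path remains; maximum matching = 2.
König certificate: {P3, Q1} is a vertex cover of size 2 (every listed pair touches it), so no matching can be larger.

2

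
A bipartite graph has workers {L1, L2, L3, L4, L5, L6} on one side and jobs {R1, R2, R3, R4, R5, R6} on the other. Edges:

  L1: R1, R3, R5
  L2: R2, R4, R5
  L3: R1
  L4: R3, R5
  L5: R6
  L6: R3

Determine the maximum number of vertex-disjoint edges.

5

Unit-capacity flow: source→left, listed edges, right→sink; max matching = max flow.
Augmenting path L1→R1 (+1); matched 1.
Augmenting path L2→R2 (+1); matched 2.
Augmenting path L4→R3 (+1); matched 3.
Augmenting path L5→R6 (+1); matched 4.
Augmenting path L3→R1→L1→R5 (+1); matched 5.
No augmenting path remains; maximum matching = 5.
König certificate: {L2, L5, R1, R3, R5} is a vertex cover of size 5 (every listed pair touches it), so no matching can be larger.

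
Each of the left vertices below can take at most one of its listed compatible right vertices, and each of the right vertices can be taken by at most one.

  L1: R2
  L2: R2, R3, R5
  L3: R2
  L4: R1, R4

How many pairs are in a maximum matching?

3

Unit-capacity flow: source→left, listed edges, right→sink; max matching = max flow.
Augmenting path L1→R2 (+1); matched 1.
Augmenting path L2→R3 (+1); matched 2.
Augmenting path L4→R1 (+1); matched 3.
No augmenting path remains; maximum matching = 3.
König certificate: {L2, L4, R2} is a vertex cover of size 3 (every listed pair touches it), so no matching can be larger.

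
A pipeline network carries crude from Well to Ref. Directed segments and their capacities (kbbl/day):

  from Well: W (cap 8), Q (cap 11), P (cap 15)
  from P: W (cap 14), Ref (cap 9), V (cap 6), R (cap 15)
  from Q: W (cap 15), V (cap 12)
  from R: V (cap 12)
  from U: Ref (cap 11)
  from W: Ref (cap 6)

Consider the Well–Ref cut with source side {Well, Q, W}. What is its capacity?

33

Edges leaving {Well, Q, W}: Well→P (15), Q→V (12), W→Ref (6).
Cut capacity = 15 + 12 + 6 = 33.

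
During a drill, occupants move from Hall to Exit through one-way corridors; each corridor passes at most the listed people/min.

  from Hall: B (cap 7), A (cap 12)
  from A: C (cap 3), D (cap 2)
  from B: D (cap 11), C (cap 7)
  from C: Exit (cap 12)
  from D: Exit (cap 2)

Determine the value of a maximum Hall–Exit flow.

Augment Hall→A→C→Exit: bottleneck 3, flow now 3.
Augment Hall→A→D→Exit: bottleneck 2, flow now 5.
Augment Hall→B→C→Exit: bottleneck 7, flow now 12.
No augmenting path remains; maximum flow = 12.
In the residual graph, reachable from Hall: {Hall, A}.
Min-cut edges: Hall→B (7), A→C (3), A→D (2); capacity 7 + 3 + 2 = 12.
This cut is saturated, so no flow can exceed 12.

12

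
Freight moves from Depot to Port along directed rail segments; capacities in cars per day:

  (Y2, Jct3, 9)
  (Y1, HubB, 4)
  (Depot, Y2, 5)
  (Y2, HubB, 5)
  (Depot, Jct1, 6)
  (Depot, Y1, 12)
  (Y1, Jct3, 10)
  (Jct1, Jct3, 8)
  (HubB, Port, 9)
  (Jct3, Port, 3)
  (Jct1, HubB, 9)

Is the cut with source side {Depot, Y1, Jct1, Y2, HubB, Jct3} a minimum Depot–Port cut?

Given cut capacity: 9 + 3 = 12.
Augment Depot→Y1→HubB→Port: bottleneck 4, flow now 4.
Augment Depot→Y1→Jct3→Port: bottleneck 3, flow now 7.
Augment Depot→Jct1→HubB→Port: bottleneck 5, flow now 12.
No augmenting path remains; maximum flow = 12.
Cut capacity 12 equals the max flow, so it is a minimum cut.

Yes — it is a minimum cut (capacity 12).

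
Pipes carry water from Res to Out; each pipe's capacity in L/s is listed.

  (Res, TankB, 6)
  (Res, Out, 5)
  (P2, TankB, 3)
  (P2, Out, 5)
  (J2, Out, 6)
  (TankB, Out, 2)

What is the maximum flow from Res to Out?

Augment Res→Out: bottleneck 5, flow now 5.
Augment Res→TankB→Out: bottleneck 2, flow now 7.
No augmenting path remains; maximum flow = 7.
In the residual graph, reachable from Res: {Res, TankB}.
Min-cut edges: Res→Out (5), TankB→Out (2); capacity 5 + 2 = 7.
This cut is saturated, so no flow can exceed 7.

7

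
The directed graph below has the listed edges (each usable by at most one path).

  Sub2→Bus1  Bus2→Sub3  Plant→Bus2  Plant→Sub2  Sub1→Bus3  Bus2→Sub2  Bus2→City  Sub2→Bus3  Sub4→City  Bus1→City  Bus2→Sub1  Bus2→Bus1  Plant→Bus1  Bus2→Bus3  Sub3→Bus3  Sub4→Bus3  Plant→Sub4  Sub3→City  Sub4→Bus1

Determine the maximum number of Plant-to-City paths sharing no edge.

Assign every edge capacity 1; by Menger, the answer equals the max flow.
Path Plant→Bus2→City (+1); total 1.
Path Plant→Sub4→City (+1); total 2.
Path Plant→Bus1→City (+1); total 3.
No residual Plant→City path; max flow = 3.
Certifying cut of size 3: {Bus1→City, Plant→Bus2, Plant→Sub4}.

3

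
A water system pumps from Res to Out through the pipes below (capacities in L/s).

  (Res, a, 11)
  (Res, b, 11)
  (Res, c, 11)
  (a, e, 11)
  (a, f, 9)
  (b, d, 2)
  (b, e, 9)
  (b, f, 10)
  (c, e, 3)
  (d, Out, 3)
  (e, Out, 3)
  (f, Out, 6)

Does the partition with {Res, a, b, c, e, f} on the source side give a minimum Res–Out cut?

Given cut capacity: 2 + 3 + 6 = 11.
Augment Res→a→e→Out: bottleneck 3, flow now 3.
Augment Res→a→f→Out: bottleneck 6, flow now 9.
Augment Res→b→d→Out: bottleneck 2, flow now 11.
No augmenting path remains; maximum flow = 11.
Cut capacity 11 equals the max flow, so it is a minimum cut.

Yes — it is a minimum cut (capacity 11).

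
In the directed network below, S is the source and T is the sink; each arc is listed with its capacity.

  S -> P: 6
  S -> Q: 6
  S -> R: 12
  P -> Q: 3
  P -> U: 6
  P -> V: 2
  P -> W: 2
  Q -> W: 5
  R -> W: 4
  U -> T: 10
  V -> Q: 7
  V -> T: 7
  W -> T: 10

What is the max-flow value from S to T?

15

Augment S→P→U→T: bottleneck 6, flow now 6.
Augment S→Q→W→T: bottleneck 5, flow now 11.
Augment S→R→W→T: bottleneck 4, flow now 15.
No augmenting path remains; maximum flow = 15.
In the residual graph, reachable from S: {S, Q, R}.
Min-cut edges: S→P (6), Q→W (5), R→W (4); capacity 6 + 5 + 4 = 15.
This cut is saturated, so no flow can exceed 15.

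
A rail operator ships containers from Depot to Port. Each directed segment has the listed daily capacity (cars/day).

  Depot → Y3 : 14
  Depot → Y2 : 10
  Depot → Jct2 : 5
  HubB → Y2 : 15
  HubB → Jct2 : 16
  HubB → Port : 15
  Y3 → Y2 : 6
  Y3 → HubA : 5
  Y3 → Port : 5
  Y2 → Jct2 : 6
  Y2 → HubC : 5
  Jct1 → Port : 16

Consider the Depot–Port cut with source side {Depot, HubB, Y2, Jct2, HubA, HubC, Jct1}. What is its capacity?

45

Edges leaving {Depot, HubB, Y2, Jct2, HubA, HubC, Jct1}: Depot→Y3 (14), HubB→Port (15), Jct1→Port (16).
Cut capacity = 14 + 15 + 16 = 45.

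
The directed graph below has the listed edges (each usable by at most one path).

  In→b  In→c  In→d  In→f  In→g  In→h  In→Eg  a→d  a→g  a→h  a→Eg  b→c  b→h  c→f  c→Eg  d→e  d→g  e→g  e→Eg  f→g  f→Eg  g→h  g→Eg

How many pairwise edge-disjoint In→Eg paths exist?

5

Assign every edge capacity 1; by Menger, the answer equals the max flow.
Path In→Eg (+1); total 1.
Path In→c→Eg (+1); total 2.
Path In→f→Eg (+1); total 3.
Path In→g→Eg (+1); total 4.
Path In→d→e→Eg (+1); total 5.
No residual In→Eg path; max flow = 5.
Certifying cut of size 5: {In→Eg, In→d, c→Eg, f→Eg, g→Eg}.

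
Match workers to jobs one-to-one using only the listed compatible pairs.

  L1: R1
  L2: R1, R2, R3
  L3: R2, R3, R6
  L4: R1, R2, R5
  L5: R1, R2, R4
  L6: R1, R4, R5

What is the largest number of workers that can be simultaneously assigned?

6

Unit-capacity flow: source→left, listed edges, right→sink; max matching = max flow.
Augmenting path L1→R1 (+1); matched 1.
Augmenting path L2→R2 (+1); matched 2.
Augmenting path L3→R3 (+1); matched 3.
Augmenting path L4→R5 (+1); matched 4.
Augmenting path L5→R4 (+1); matched 5.
Augmenting path L6→R4→L5→R2→L2→R3→L3→R6 (+1); matched 6.
No augmenting path remains; maximum matching = 6.
König certificate: {L1, L2, L3, L4, L5, L6} is a vertex cover of size 6 (every listed pair touches it), so no matching can be larger.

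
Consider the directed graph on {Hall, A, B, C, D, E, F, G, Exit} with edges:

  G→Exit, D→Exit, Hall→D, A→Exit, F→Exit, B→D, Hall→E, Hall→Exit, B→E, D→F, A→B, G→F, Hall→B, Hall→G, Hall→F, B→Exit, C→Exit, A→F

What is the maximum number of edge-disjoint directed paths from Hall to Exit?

5

Assign every edge capacity 1; by Menger, the answer equals the max flow.
Path Hall→Exit (+1); total 1.
Path Hall→B→Exit (+1); total 2.
Path Hall→D→Exit (+1); total 3.
Path Hall→F→Exit (+1); total 4.
Path Hall→G→Exit (+1); total 5.
No residual Hall→Exit path; max flow = 5.
Certifying cut of size 5: {Hall→B, Hall→D, Hall→Exit, Hall→F, Hall→G}.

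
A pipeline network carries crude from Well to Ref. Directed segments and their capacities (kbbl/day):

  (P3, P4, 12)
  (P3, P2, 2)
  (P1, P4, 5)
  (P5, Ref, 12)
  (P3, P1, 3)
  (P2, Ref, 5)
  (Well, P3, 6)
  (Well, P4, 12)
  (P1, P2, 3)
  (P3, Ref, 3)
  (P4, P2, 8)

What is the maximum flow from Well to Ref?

Augment Well→P3→Ref: bottleneck 3, flow now 3.
Augment Well→P3→P2→Ref: bottleneck 2, flow now 5.
Augment Well→P4→P2→Ref: bottleneck 3, flow now 8.
No augmenting path remains; maximum flow = 8.
In the residual graph, reachable from Well: {Well, P3, P4, P1, P2}.
Min-cut edges: P3→Ref (3), P2→Ref (5); capacity 3 + 5 = 8.
This cut is saturated, so no flow can exceed 8.

8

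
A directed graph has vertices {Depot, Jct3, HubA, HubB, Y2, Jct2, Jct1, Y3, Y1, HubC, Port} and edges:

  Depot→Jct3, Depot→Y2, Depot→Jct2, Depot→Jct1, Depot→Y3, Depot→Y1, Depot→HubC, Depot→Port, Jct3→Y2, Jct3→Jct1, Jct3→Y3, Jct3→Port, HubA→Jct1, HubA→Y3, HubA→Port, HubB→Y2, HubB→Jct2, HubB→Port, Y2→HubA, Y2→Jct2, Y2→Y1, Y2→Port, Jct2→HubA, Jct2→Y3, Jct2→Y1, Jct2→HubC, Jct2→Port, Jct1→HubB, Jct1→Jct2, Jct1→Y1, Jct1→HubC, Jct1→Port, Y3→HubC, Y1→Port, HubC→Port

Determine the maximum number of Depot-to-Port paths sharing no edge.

7

Assign every edge capacity 1; by Menger, the answer equals the max flow.
Path Depot→Port (+1); total 1.
Path Depot→Jct3→Port (+1); total 2.
Path Depot→Y2→Port (+1); total 3.
Path Depot→Jct2→Port (+1); total 4.
Path Depot→Jct1→Port (+1); total 5.
Path Depot→Y1→Port (+1); total 6.
Path Depot→HubC→Port (+1); total 7.
No residual Depot→Port path; max flow = 7.
Certifying cut of size 7: {Depot→Jct1, Depot→Jct2, Depot→Jct3, Depot→Port, Depot→Y1, Depot→Y2, HubC→Port}.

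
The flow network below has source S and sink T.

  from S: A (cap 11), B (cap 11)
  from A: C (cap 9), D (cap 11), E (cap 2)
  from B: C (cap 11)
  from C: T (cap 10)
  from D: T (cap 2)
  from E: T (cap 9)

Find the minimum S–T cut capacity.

Augment S→A→C→T: bottleneck 9, flow now 9.
Augment S→A→D→T: bottleneck 2, flow now 11.
Augment S→B→C→T: bottleneck 1, flow now 12.
Augment S→B→C→A→E→T: bottleneck 2, flow now 14. (uses reverse residual edge)
No augmenting path remains; maximum flow = 14.
By max-flow min-cut, the minimum cut capacity equals the max flow.
In the residual graph, reachable from S: {S, A, B, C, D}.
Min-cut edges: A→E (2), C→T (10), D→T (2); capacity 2 + 10 + 2 = 14.

14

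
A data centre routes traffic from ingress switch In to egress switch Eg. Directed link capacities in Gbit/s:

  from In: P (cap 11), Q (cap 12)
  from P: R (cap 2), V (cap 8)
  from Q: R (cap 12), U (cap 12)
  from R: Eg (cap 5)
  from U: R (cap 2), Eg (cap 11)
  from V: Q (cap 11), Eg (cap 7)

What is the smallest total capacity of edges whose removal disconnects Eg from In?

22

Augment In→P→R→Eg: bottleneck 2, flow now 2.
Augment In→P→V→Eg: bottleneck 7, flow now 9.
Augment In→Q→R→Eg: bottleneck 3, flow now 12.
Augment In→Q→U→Eg: bottleneck 9, flow now 21.
Augment In→P→V→Q→U→Eg: bottleneck 1, flow now 22.
No augmenting path remains; maximum flow = 22.
By max-flow min-cut, the minimum cut capacity equals the max flow.
In the residual graph, reachable from In: {In, P}.
Min-cut edges: In→Q (12), P→R (2), P→V (8); capacity 12 + 2 + 8 = 22.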